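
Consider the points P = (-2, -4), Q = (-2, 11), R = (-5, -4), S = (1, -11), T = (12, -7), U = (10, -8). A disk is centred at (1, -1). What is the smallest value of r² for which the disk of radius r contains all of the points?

157

The required radius is the distance from (1, -1) to the farthest point.
Squared distances: 18, 153, 45, 100, 157, 130.
Maximum is 157, attained at T.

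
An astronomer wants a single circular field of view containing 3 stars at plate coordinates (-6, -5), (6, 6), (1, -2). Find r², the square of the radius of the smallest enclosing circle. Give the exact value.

Call the three points A, B, C in the order given.
Side lengths²: AB² = 265, AC² = 58, BC² = 89.
Since AB² = 265 ≥ 89 + 58 = 147, the angle opposite AB is not acute, so the smallest enclosing circle has AB as diameter.
Centre = midpoint of AB = (0, 0.5), r² = 265/4 = 66.25.

66.25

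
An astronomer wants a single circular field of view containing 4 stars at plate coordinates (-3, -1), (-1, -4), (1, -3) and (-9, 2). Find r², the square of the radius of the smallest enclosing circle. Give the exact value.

The minimum enclosing circle of a finite set is fixed by two of the points (as a diameter) or three (as a circumcircle).
The farthest pair is (1, -3)–(-9, 2) with squared distance 125. The circle on this segment as diameter has centre (-4, -0.5) and r² = 125/4 = 31.25.
Check (-3, -1): distance² to centre = 1.25 ≤ 31.25, so it lies inside.
All remaining points lie in this disk, and no smaller disk contains both endpoints, so this is the minimum enclosing circle.

31.25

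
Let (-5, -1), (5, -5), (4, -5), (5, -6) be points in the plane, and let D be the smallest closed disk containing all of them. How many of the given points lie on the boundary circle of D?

2

The minimum enclosing circle of a finite set is fixed by two of the points (as a diameter) or three (as a circumcircle).
The farthest pair is (-5, -1)–(5, -6) with squared distance 125. The circle on this segment as diameter has centre (0, -3.5) and r² = 125/4 = 31.25.
Check (5, -5): distance² to centre = 27.25 ≤ 31.25, so it lies inside.
All remaining points lie in this disk, and no smaller disk contains both endpoints, so this is the minimum enclosing circle.
The points at distance exactly r from the centre are (-5, -1), (5, -6) — 2 points.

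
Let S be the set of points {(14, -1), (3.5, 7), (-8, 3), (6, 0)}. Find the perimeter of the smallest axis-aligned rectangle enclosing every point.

Width = max x − min x = 14 − (-8) = 22.
Height = max y − min y = 7 − (-1) = 8.
Perimeter = 2(22 + 8) = 60.

60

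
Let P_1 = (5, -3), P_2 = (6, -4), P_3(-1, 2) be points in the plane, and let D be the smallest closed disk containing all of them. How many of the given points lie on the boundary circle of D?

2

Side lengths²: P_1P_2² = 2, P_1P_3² = 61, P_2P_3² = 85.
Since P_2P_3² = 85 ≥ 61 + 2 = 63, the angle opposite P_2P_3 is not acute, so the smallest enclosing circle has P_2P_3 as diameter.
Centre = midpoint of P_2P_3 = (2.5, -1), r² = 85/4 = 21.25.
The points at distance exactly r from the centre are P_2, P_3 — 2 points.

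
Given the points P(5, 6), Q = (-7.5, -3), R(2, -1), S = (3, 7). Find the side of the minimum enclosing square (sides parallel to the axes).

The bounding box has width 12.5 and height 10.
An axis-aligned square enclosing the set must have side ≥ max(width, height).
So the minimum side is max(12.5, 10) = 12.5.

12.5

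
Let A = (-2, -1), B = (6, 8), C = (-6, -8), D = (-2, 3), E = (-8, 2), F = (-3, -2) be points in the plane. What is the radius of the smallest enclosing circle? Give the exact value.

10

By Welzl's lemma the MEC is supported by two points (diametrically opposite) or three points (on a circumcircle).
The farthest pair is B–C with squared distance 400. The circle on this segment as diameter has centre (0, 0) and r² = 400/4 = 100.
Check A: distance² to centre = 5 ≤ 100, so it lies inside.
All remaining points lie in this disk, and no smaller disk contains both endpoints, so this is the minimum enclosing circle.
r = √100 = 10.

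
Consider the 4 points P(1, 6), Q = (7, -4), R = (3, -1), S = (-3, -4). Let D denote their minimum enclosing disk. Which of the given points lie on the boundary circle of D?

A smallest enclosing disk is always determined by at most three of the input points on its boundary.
The minimum enclosing circle is determined by three boundary points: P, Q, S.
Their circumcentre is (2, -0.2) with r² = 39.44.
The farthest remaining point R is at distance² 1.64 ≤ 39.44.
The points at distance exactly r from the centre are P, Q, S — 3 points.

P, Q, S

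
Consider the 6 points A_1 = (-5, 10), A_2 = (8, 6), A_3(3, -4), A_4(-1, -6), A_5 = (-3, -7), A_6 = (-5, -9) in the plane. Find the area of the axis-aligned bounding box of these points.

x ranges over [-5, 8], width 13.
y ranges over [-9, 10], height 19.
Area = 13 × 19 = 247.

247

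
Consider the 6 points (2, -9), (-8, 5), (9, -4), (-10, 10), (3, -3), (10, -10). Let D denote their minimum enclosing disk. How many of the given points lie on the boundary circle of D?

2

The minimum enclosing circle of a finite set is fixed by two of the points (as a diameter) or three (as a circumcircle).
The farthest pair is (-10, 10)–(10, -10) with squared distance 800. The circle on this segment as diameter has centre (0, 0) and r² = 800/4 = 200.
Check (2, -9): distance² to centre = 85 ≤ 200, so it lies inside.
All remaining points lie in this disk, and no smaller disk contains both endpoints, so this is the minimum enclosing circle.
The points at distance exactly r from the centre are (-10, 10), (10, -10) — 2 points.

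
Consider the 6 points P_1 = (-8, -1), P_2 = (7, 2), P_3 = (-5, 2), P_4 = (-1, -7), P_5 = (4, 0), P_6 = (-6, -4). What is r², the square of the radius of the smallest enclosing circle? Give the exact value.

58.5

The minimum enclosing circle of a finite set is fixed by two of the points (as a diameter) or three (as a circumcircle).
The farthest pair is P_1–P_2 with squared distance 234. The circle on this segment as diameter has centre (-0.5, 0.5) and r² = 234/4 = 58.5.
Check P_3: distance² to centre = 22.5 ≤ 58.5, so it lies inside.
All remaining points lie in this disk, and no smaller disk contains both endpoints, so this is the minimum enclosing circle.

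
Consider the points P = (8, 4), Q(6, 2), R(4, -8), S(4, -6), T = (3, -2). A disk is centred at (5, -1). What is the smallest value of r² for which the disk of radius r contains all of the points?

The required radius is the distance from (5, -1) to the farthest point.
Squared distances: 34, 10, 50, 26, 5.
Maximum is 50, attained at R.

50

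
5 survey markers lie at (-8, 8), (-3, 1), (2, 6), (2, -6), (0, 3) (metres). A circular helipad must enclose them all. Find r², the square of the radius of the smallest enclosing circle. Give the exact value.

By Welzl's lemma the MEC is supported by two points (diametrically opposite) or three points (on a circumcircle).
The farthest pair is (-8, 8)–(2, -6) with squared distance 296. The circle on this segment as diameter has centre (-3, 1) and r² = 296/4 = 74.
Check (-3, 1): distance² to centre = 0 ≤ 74, so it lies inside.
All remaining points lie in this disk, and no smaller disk contains both endpoints, so this is the minimum enclosing circle.

74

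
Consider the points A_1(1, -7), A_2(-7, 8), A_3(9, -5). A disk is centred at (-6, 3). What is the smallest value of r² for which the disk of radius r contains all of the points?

The required radius is the distance from (-6, 3) to the farthest point.
Squared distances: 149, 26, 289.
Maximum is 289, attained at A_3.

289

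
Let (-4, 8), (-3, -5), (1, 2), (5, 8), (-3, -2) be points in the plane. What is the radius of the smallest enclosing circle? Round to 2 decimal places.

The minimum enclosing circle is determined by three boundary points: (-4, 8), (-3, -5), (5, 8).
Their circumcentre is (0.5, 47/26) with r² = 19805/338.
The farthest remaining point (-3, -2) is at distance² 9041/338 ≤ 19805/338.
r = √(19805/338) ≈ 7.65.

7.65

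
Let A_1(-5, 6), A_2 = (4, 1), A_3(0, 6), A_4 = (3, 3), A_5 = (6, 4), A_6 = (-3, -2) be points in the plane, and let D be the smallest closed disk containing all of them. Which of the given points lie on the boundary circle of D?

The minimum enclosing circle of a finite set is fixed by two of the points (as a diameter) or three (as a circumcircle).
The minimum enclosing circle is determined by three boundary points: A_1, A_5, A_6.
Their circumcentre is (1/7, 85/28) with r² = 27625/784.
The farthest remaining point A_2 is at distance² 14913/784 ≤ 27625/784.
The points at distance exactly r from the centre are A_1, A_5, A_6 — 3 points.

A_1, A_5, A_6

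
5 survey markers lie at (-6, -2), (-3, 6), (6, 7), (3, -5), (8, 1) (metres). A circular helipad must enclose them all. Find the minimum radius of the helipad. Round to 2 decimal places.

7.55

A smallest enclosing disk is always determined by at most three of the input points on its boundary.
The minimum enclosing circle is determined by three boundary points: (-6, -2), (6, 7), (8, 1).
Their circumcentre is (0.5, 11/6) with r² = 1025/18.
The farthest remaining point (3, -5) is at distance² 953/18 ≤ 1025/18.
r = √(1025/18) ≈ 7.55.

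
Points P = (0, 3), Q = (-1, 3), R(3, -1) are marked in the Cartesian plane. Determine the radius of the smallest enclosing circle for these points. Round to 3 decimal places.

2.828

Side lengths²: PQ² = 1, PR² = 25, QR² = 32.
Since QR² = 32 ≥ 25 + 1 = 26, the angle opposite QR is not acute, so the smallest enclosing circle has QR as diameter.
Centre = midpoint of QR = (1, 1), r² = 32/4 = 8.
r = √8 ≈ 2.828.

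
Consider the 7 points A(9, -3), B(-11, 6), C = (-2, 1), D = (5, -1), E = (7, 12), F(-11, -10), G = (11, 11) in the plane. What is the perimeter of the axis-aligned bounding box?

88

Width = max x − min x = 11 − (-11) = 22.
Height = max y − min y = 12 − (-10) = 22.
Perimeter = 2(22 + 22) = 88.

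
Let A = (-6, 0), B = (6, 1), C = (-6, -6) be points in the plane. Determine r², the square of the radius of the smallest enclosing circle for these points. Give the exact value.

48.25

Side lengths²: AB² = 145, AC² = 36, BC² = 193.
Since BC² = 193 ≥ 145 + 36 = 181, the angle opposite BC is not acute, so the smallest enclosing circle has BC as diameter.
Centre = midpoint of BC = (0, -2.5), r² = 193/4 = 48.25.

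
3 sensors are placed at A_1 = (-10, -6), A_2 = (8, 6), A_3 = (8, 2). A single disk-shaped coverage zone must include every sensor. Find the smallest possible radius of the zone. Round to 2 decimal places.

Side lengths²: A_1A_2² = 468, A_1A_3² = 388, A_2A_3² = 16.
Since A_1A_2² = 468 ≥ 388 + 16 = 404, the angle opposite A_1A_2 is not acute, so the smallest enclosing circle has A_1A_2 as diameter.
Centre = midpoint of A_1A_2 = (-1, 0), r² = 468/4 = 117.
r = √117 ≈ 10.82.

10.82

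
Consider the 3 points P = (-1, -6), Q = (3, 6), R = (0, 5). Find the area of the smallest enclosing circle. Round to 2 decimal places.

125.66

Side lengths²: PQ² = 160, PR² = 122, QR² = 10.
Since PQ² = 160 ≥ 122 + 10 = 132, the angle opposite PQ is not acute, so the smallest enclosing circle has PQ as diameter.
Centre = midpoint of PQ = (1, 0), r² = 160/4 = 40.
Area = π·r² = π·40 ≈ 125.66.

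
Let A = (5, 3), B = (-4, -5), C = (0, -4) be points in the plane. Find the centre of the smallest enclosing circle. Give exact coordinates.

Side lengths²: AB² = 145, AC² = 74, BC² = 17.
Since AB² = 145 ≥ 74 + 17 = 91, the angle opposite AB is not acute, so the smallest enclosing circle has AB as diameter.
Centre = midpoint of AB = (0.5, -1), r² = 145/4 = 36.25.
Centre = (0.5, -1).

(0.5, -1)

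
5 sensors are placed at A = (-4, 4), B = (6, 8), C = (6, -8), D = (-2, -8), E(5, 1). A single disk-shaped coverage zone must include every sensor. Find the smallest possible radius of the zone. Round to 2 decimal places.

The minimum enclosing circle of a finite set is fixed by two of the points (as a diameter) or three (as a circumcircle).
The farthest pair is B–D with squared distance 320. The circle on this segment as diameter has centre (2, 0) and r² = 320/4 = 80.
Check A: distance² to centre = 52 ≤ 80, so it lies inside.
All remaining points lie in this disk, and no smaller disk contains both endpoints, so this is the minimum enclosing circle.
r = √80 ≈ 8.94.

8.94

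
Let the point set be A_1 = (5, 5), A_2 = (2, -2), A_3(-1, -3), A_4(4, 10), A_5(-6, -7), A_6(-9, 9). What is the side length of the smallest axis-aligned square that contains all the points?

The bounding box has width 14 and height 17.
An axis-aligned square enclosing the set must have side ≥ max(width, height).
So the minimum side is max(14, 17) = 17.

17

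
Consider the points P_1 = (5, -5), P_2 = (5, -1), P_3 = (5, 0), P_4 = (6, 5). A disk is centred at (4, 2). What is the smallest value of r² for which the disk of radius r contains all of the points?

The required radius is the distance from (4, 2) to the farthest point.
Squared distances: 50, 10, 5, 13.
Maximum is 50, attained at P_1.

50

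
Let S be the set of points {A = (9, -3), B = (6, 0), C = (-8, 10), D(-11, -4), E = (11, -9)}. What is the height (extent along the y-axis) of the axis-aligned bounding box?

19

max y = 10, min y = -9, so height = 19.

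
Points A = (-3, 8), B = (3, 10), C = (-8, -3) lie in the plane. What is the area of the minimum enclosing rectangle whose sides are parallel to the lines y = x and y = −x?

72

In coordinates u = x + y, v = x − y the rectangle is axis-aligned; the map (x,y)→(u,v) scales areas by 2.
u-values: 5, 13, -11; range = 13 − (-11) = 24.
v-values: -11, -7, -5; range = -5 − (-11) = 6.
Area = (24 × 6) / 2 = 72.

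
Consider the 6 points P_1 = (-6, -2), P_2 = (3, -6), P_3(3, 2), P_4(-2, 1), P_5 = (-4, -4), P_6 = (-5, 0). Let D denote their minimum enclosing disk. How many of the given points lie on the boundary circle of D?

A smallest enclosing disk is always determined by at most three of the input points on its boundary.
The minimum enclosing circle is determined by three boundary points: P_1, P_2, P_3.
Their circumcentre is (-11/18, -2) with r² = 9409/324.
The farthest remaining point P_6 is at distance² 7537/324 ≤ 9409/324.
The points at distance exactly r from the centre are P_1, P_2, P_3 — 3 points.

3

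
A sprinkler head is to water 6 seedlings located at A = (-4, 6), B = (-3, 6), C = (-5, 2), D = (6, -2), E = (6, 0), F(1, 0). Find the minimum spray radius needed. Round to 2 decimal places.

6.40

The minimum enclosing circle of a finite set is fixed by two of the points (as a diameter) or three (as a circumcircle).
The farthest pair is A–D with squared distance 164. The circle on this segment as diameter has centre (1, 2) and r² = 164/4 = 41.
Check B: distance² to centre = 32 ≤ 41, so it lies inside.
All remaining points lie in this disk, and no smaller disk contains both endpoints, so this is the minimum enclosing circle.
r = √41 ≈ 6.40.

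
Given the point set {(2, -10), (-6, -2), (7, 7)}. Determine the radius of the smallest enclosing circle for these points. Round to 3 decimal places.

Call the three points A, B, C in the order given.
Side lengths²: AB² = 128, AC² = 314, BC² = 250.
Since AC² = 314 < 250 + 128 = 378, the triangle is acute, so the smallest enclosing circle is the circumcircle.
Circumcentre = (65/22, -23/22), r² = 19625/242.
r = √(19625/242) ≈ 9.005.

9.005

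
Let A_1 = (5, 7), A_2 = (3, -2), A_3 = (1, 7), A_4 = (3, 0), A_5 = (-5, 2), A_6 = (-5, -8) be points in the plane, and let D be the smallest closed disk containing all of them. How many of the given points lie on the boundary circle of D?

A smallest enclosing disk is always determined by at most three of the input points on its boundary.
The farthest pair is A_1–A_6 with squared distance 325. The circle on this segment as diameter has centre (0, -0.5) and r² = 325/4 = 81.25.
Check A_2: distance² to centre = 11.25 ≤ 81.25, so it lies inside.
All remaining points lie in this disk, and no smaller disk contains both endpoints, so this is the minimum enclosing circle.
The points at distance exactly r from the centre are A_1, A_6 — 2 points.

2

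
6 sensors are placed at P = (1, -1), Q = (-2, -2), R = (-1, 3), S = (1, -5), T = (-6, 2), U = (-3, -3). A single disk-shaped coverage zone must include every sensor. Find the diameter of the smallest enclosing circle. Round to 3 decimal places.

9.899

The minimum enclosing circle of a finite set is fixed by two of the points (as a diameter) or three (as a circumcircle).
The farthest pair is S–T with squared distance 98. The circle on this segment as diameter has centre (-2.5, -1.5) and r² = 98/4 = 24.5.
Check P: distance² to centre = 12.5 ≤ 24.5, so it lies inside.
All remaining points lie in this disk, and no smaller disk contains both endpoints, so this is the minimum enclosing circle.
Diameter = 2r = 2√(24.5) ≈ 9.899.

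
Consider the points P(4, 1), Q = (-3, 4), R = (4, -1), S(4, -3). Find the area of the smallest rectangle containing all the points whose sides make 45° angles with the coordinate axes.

In coordinates u = x + y, v = x − y the rectangle is axis-aligned; the map (x,y)→(u,v) scales areas by 2.
u-values: 5, 1, 3, 1; range = 5 − 1 = 4.
v-values: 3, -7, 5, 7; range = 7 − (-7) = 14.
Area = (4 × 14) / 2 = 28.

28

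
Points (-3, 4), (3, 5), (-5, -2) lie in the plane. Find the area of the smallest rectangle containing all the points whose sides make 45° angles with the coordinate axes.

In coordinates u = x + y, v = x − y the rectangle is axis-aligned; the map (x,y)→(u,v) scales areas by 2.
u-values: 1, 8, -7; range = 8 − (-7) = 15.
v-values: -7, -2, -3; range = -2 − (-7) = 5.
Area = (15 × 5) / 2 = 37.5.

37.5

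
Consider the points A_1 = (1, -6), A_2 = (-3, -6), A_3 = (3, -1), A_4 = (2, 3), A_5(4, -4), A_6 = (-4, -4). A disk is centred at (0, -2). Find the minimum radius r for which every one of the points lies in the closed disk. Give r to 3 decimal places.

5.385

The required radius is the distance from (0, -2) to the farthest point.
Squared distances: 17, 25, 10, 29, 20, 20.
Maximum is 29, attained at A_4.
r = √29 ≈ 5.385.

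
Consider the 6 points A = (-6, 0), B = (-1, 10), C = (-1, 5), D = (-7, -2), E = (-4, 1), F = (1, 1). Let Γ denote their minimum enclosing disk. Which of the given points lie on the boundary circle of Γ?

By Welzl's lemma the MEC is supported by two points (diametrically opposite) or three points (on a circumcircle).
The farthest pair is B–D with squared distance 180. The circle on this segment as diameter has centre (-4, 4) and r² = 180/4 = 45.
Check A: distance² to centre = 20 ≤ 45, so it lies inside.
All remaining points lie in this disk, and no smaller disk contains both endpoints, so this is the minimum enclosing circle.
The points at distance exactly r from the centre are B, D — 2 points.

B, D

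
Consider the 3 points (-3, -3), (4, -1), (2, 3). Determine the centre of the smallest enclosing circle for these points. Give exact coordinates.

(0.0625, -0.46875)

Call the three points A, B, C in the order given.
Side lengths²: AB² = 53, AC² = 61, BC² = 20.
Since AC² = 61 < 53 + 20 = 73, the triangle is acute, so the smallest enclosing circle is the circumcircle.
Circumcentre = (0.0625, -0.46875), r² = 15.7861328125.
Centre = (0.0625, -0.46875).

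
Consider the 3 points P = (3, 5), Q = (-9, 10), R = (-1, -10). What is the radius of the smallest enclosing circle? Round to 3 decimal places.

10.770

Side lengths²: PQ² = 169, PR² = 241, QR² = 464.
Since QR² = 464 ≥ 241 + 169 = 410, the angle opposite QR is not acute, so the smallest enclosing circle has QR as diameter.
Centre = midpoint of QR = (-5, 0), r² = 464/4 = 116.
r = √116 ≈ 10.770.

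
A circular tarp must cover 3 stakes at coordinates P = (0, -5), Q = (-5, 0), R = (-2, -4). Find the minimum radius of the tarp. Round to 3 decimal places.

Side lengths²: PQ² = 50, PR² = 5, QR² = 25.
Since PQ² = 50 ≥ 25 + 5 = 30, the angle opposite PQ is not acute, so the smallest enclosing circle has PQ as diameter.
Centre = midpoint of PQ = (-2.5, -2.5), r² = 50/4 = 12.5.
r = √(12.5) ≈ 3.536.

3.536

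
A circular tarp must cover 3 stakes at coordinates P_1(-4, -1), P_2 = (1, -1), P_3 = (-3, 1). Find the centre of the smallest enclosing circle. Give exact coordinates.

Side lengths²: P_1P_2² = 25, P_1P_3² = 5, P_2P_3² = 20.
Since P_1P_2² = 25 ≥ 20 + 5 = 25, the angle opposite P_1P_2 is not acute, so the smallest enclosing circle has P_1P_2 as diameter.
Centre = midpoint of P_1P_2 = (-1.5, -1), r² = 25/4 = 6.25.
Centre = (-1.5, -1).

(-1.5, -1)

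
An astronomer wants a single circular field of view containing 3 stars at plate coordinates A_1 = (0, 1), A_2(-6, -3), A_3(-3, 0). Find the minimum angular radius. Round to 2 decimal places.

Side lengths²: A_1A_2² = 52, A_1A_3² = 10, A_2A_3² = 18.
Since A_1A_2² = 52 ≥ 18 + 10 = 28, the angle opposite A_1A_2 is not acute, so the smallest enclosing circle has A_1A_2 as diameter.
Centre = midpoint of A_1A_2 = (-3, -1), r² = 52/4 = 13.
r = √13 ≈ 3.61.

3.61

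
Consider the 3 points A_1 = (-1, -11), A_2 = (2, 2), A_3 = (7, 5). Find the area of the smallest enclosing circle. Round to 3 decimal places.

251.327

Side lengths²: A_1A_2² = 178, A_1A_3² = 320, A_2A_3² = 34.
Since A_1A_3² = 320 ≥ 178 + 34 = 212, the angle opposite A_1A_3 is not acute, so the smallest enclosing circle has A_1A_3 as diameter.
Centre = midpoint of A_1A_3 = (3, -3), r² = 320/4 = 80.
Area = π·r² = π·80 ≈ 251.327.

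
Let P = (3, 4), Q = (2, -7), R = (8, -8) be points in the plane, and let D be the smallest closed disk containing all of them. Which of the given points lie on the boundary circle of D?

Side lengths²: PQ² = 122, PR² = 169, QR² = 37.
Since PR² = 169 ≥ 122 + 37 = 159, the angle opposite PR is not acute, so the smallest enclosing circle has PR as diameter.
Centre = midpoint of PR = (5.5, -2), r² = 169/4 = 42.25.
The points at distance exactly r from the centre are P, R — 2 points.

P, R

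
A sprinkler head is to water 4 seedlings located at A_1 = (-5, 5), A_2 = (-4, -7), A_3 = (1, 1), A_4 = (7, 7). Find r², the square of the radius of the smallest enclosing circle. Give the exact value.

A smallest enclosing disk is always determined by at most three of the input points on its boundary.
The farthest pair is A_2–A_4 with squared distance 317. The circle on this segment as diameter has centre (1.5, 0) and r² = 317/4 = 79.25.
Check A_1: distance² to centre = 67.25 ≤ 79.25, so it lies inside.
All remaining points lie in this disk, and no smaller disk contains both endpoints, so this is the minimum enclosing circle.

79.25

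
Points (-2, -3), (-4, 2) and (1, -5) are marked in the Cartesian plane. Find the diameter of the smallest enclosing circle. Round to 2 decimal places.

8.60

Call the three points A, B, C in the order given.
Side lengths²: AB² = 29, AC² = 13, BC² = 74.
Since BC² = 74 ≥ 29 + 13 = 42, the angle opposite BC is not acute, so the smallest enclosing circle has BC as diameter.
Centre = midpoint of BC = (-1.5, -1.5), r² = 74/4 = 18.5.
Diameter = 2r = 2√(18.5) ≈ 8.60.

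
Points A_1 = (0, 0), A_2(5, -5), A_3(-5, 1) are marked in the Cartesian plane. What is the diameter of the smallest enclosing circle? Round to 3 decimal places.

Side lengths²: A_1A_2² = 50, A_1A_3² = 26, A_2A_3² = 136.
Since A_2A_3² = 136 ≥ 50 + 26 = 76, the angle opposite A_2A_3 is not acute, so the smallest enclosing circle has A_2A_3 as diameter.
Centre = midpoint of A_2A_3 = (0, -2), r² = 136/4 = 34.
Diameter = 2r = 2√34 ≈ 11.662.

11.662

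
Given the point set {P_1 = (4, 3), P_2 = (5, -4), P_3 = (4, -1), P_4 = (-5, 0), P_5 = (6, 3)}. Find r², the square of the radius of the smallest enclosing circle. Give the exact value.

47125/1369

The minimum enclosing circle is determined by three boundary points: P_2, P_4, P_5.
Their circumcentre is (32/37, 6/37) with r² = 47125/1369.
The farthest remaining point P_1 is at distance² 24481/1369 ≤ 47125/1369.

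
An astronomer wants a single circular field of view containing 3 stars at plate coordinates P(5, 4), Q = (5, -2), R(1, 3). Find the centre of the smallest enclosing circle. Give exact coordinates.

Side lengths²: PQ² = 36, PR² = 17, QR² = 41.
Since QR² = 41 < 36 + 17 = 53, the triangle is acute, so the smallest enclosing circle is the circumcircle.
Circumcentre = (3.625, 1), r² = 10.890625.
Centre = (3.625, 1).

(3.625, 1)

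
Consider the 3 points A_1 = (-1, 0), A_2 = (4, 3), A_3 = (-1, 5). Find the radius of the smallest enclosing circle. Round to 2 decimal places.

Side lengths²: A_1A_2² = 34, A_1A_3² = 25, A_2A_3² = 29.
Since A_1A_2² = 34 < 29 + 25 = 54, the triangle is acute, so the smallest enclosing circle is the circumcircle.
Circumcentre = (0.9, 2.5), r² = 9.86.
r = √(9.86) ≈ 3.14.

3.14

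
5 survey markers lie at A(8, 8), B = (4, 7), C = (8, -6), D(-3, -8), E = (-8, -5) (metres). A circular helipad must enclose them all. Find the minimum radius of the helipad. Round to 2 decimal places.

10.33

A smallest enclosing disk is always determined by at most three of the input points on its boundary.
The minimum enclosing circle is determined by three boundary points: A, C, E.
Their circumcentre is (0.40625, 1) with r² = 106.6650390625.
The farthest remaining point D is at distance² 92.6025390625 ≤ 106.6650390625.
r = √(106.6650390625) ≈ 10.33.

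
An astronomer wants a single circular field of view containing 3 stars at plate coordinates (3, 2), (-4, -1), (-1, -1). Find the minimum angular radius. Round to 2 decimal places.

3.81

Call the three points A, B, C in the order given.
Side lengths²: AB² = 58, AC² = 25, BC² = 9.
Since AB² = 58 ≥ 25 + 9 = 34, the angle opposite AB is not acute, so the smallest enclosing circle has AB as diameter.
Centre = midpoint of AB = (-0.5, 0.5), r² = 58/4 = 14.5.
r = √(14.5) ≈ 3.81.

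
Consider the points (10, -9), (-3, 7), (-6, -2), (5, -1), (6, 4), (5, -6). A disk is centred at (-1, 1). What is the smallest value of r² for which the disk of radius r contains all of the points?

The required radius is the distance from (-1, 1) to the farthest point.
Squared distances: 221, 40, 34, 40, 58, 85.
Maximum is 221, attained at (10, -9).

221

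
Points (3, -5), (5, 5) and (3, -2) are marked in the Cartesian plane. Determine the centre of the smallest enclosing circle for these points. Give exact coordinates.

(4, 0)

Call the three points A, B, C in the order given.
Side lengths²: AB² = 104, AC² = 9, BC² = 53.
Since AB² = 104 ≥ 53 + 9 = 62, the angle opposite AB is not acute, so the smallest enclosing circle has AB as diameter.
Centre = midpoint of AB = (4, 0), r² = 104/4 = 26.
Centre = (4, 0).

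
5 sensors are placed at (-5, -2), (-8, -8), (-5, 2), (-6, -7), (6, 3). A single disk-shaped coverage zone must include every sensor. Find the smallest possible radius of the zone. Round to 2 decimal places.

8.90

A smallest enclosing disk is always determined by at most three of the input points on its boundary.
The farthest pair is (-8, -8)–(6, 3) with squared distance 317. The circle on this segment as diameter has centre (-1, -2.5) and r² = 317/4 = 79.25.
Check (-5, -2): distance² to centre = 16.25 ≤ 79.25, so it lies inside.
All remaining points lie in this disk, and no smaller disk contains both endpoints, so this is the minimum enclosing circle.
r = √(79.25) ≈ 8.90.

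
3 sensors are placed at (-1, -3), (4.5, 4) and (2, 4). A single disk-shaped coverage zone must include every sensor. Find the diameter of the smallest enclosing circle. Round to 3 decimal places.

Call the three points A, B, C in the order given.
Side lengths²: AB² = 79.25, AC² = 58, BC² = 6.25.
Since AB² = 79.25 ≥ 58 + 6.25 = 64.25, the angle opposite AB is not acute, so the smallest enclosing circle has AB as diameter.
Centre = midpoint of AB = (1.75, 0.5), r² = 79.25/4 = 19.8125.
Diameter = 2r = 2√(19.8125) ≈ 8.902.

8.902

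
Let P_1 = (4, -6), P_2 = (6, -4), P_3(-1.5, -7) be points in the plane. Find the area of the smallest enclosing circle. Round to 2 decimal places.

51.25

Side lengths²: P_1P_2² = 8, P_1P_3² = 31.25, P_2P_3² = 65.25.
Since P_2P_3² = 65.25 ≥ 31.25 + 8 = 39.25, the angle opposite P_2P_3 is not acute, so the smallest enclosing circle has P_2P_3 as diameter.
Centre = midpoint of P_2P_3 = (2.25, -5.5), r² = 65.25/4 = 16.3125.
Area = π·r² = π·16.3125 ≈ 51.25.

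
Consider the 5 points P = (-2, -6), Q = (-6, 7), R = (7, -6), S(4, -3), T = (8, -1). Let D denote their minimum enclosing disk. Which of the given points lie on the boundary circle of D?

Q, R

The farthest pair is Q–R with squared distance 338. The circle on this segment as diameter has centre (0.5, 0.5) and r² = 338/4 = 84.5.
Check P: distance² to centre = 48.5 ≤ 84.5, so it lies inside.
All remaining points lie in this disk, and no smaller disk contains both endpoints, so this is the minimum enclosing circle.
The points at distance exactly r from the centre are Q, R — 2 points.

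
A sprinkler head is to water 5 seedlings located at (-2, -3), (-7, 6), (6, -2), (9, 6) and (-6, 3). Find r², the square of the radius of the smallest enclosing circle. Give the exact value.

66.44140625

The minimum enclosing circle of a finite set is fixed by two of the points (as a diameter) or three (as a circumcircle).
The minimum enclosing circle is determined by three boundary points: (-7, 6), (6, -2), (9, 6).
Their circumcentre is (1, 4.4375) with r² = 66.44140625.
The farthest remaining point (-2, -3) is at distance² 64.31640625 ≤ 66.44140625.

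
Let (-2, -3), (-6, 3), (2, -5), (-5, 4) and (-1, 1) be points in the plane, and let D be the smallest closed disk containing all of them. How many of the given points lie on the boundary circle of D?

The minimum enclosing circle of a finite set is fixed by two of the points (as a diameter) or three (as a circumcircle).
The farthest pair is (2, -5)–(-5, 4) with squared distance 130. The circle on this segment as diameter has centre (-1.5, -0.5) and r² = 130/4 = 32.5.
Check (-2, -3): distance² to centre = 6.5 ≤ 32.5, so it lies inside.
All remaining points lie in this disk, and no smaller disk contains both endpoints, so this is the minimum enclosing circle.
The points at distance exactly r from the centre are (-6, 3), (2, -5), (-5, 4) — 3 points.

3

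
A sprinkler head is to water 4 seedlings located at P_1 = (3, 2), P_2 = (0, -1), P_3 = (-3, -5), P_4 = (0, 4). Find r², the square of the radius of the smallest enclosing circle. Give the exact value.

A smallest enclosing disk is always determined by at most three of the input points on its boundary.
The minimum enclosing circle is determined by three boundary points: P_1, P_3, P_4.
Their circumcentre is (-21/22, -15/22) with r² = 5525/242.
The farthest remaining point P_2 is at distance² 245/242 ≤ 5525/242.

5525/242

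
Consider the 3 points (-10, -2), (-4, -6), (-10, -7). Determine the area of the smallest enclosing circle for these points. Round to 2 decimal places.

41.98

Call the three points A, B, C in the order given.
Side lengths²: AB² = 52, AC² = 25, BC² = 37.
Since AB² = 52 < 37 + 25 = 62, the triangle is acute, so the smallest enclosing circle is the circumcircle.
Circumcentre = (-22/3, -4.5), r² = 481/36.
Area = π·r² = π·481/36 ≈ 41.98.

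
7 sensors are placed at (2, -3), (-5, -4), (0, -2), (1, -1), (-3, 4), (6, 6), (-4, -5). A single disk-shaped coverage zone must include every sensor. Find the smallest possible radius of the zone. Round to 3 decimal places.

The minimum enclosing circle of a finite set is fixed by two of the points (as a diameter) or three (as a circumcircle).
The minimum enclosing circle is determined by three boundary points: (-5, -4), (6, 6), (-4, -5).
Their circumcentre is (31/42, 31/42) with r² = 48841/882.
The farthest remaining point (-3, 4) is at distance² 21709/882 ≤ 48841/882.
r = √(48841/882) ≈ 7.441.

7.441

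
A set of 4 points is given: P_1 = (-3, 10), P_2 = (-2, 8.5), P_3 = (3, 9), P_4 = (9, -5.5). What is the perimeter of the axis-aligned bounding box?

55

Width = max x − min x = 9 − (-3) = 12.
Height = max y − min y = 10 − (-5.5) = 15.5.
Perimeter = 2(12 + 15.5) = 55.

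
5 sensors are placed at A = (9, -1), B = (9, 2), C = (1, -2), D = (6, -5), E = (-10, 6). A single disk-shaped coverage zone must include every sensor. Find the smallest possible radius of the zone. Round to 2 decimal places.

By Welzl's lemma the MEC is supported by two points (diametrically opposite) or three points (on a circumcircle).
The farthest pair is A–E with squared distance 410. The circle on this segment as diameter has centre (-0.5, 2.5) and r² = 410/4 = 102.5.
Check B: distance² to centre = 90.5 ≤ 102.5, so it lies inside.
All remaining points lie in this disk, and no smaller disk contains both endpoints, so this is the minimum enclosing circle.
r = √(102.5) ≈ 10.12.

10.12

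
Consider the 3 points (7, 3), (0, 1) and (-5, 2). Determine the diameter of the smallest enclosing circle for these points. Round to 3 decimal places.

Call the three points A, B, C in the order given.
Side lengths²: AB² = 53, AC² = 145, BC² = 26.
Since AC² = 145 ≥ 53 + 26 = 79, the angle opposite AC is not acute, so the smallest enclosing circle has AC as diameter.
Centre = midpoint of AC = (1, 2.5), r² = 145/4 = 36.25.
Diameter = 2r = 2√(36.25) ≈ 12.042.

12.042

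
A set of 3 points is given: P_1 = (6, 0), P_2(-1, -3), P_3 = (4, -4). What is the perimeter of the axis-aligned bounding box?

22

Width = max x − min x = 6 − (-1) = 7.
Height = max y − min y = 0 − (-4) = 4.
Perimeter = 2(7 + 4) = 22.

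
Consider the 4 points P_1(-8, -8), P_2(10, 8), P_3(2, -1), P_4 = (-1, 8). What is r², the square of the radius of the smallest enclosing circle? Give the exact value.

145

The minimum enclosing circle of a finite set is fixed by two of the points (as a diameter) or three (as a circumcircle).
The farthest pair is P_1–P_2 with squared distance 580. The circle on this segment as diameter has centre (1, 0) and r² = 580/4 = 145.
Check P_3: distance² to centre = 2 ≤ 145, so it lies inside.
All remaining points lie in this disk, and no smaller disk contains both endpoints, so this is the minimum enclosing circle.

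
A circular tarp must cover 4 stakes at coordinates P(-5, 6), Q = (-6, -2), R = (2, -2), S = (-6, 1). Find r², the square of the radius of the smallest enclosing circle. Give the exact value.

28.69140625

A smallest enclosing disk is always determined by at most three of the input points on its boundary.
The minimum enclosing circle is determined by three boundary points: P, Q, R.
Their circumcentre is (-2, 1.5625) with r² = 28.69140625.
The farthest remaining point S is at distance² 16.31640625 ≤ 28.69140625.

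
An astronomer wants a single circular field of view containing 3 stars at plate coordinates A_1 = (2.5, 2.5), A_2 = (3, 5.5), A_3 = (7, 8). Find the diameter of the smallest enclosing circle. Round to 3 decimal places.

7.106

Side lengths²: A_1A_2² = 9.25, A_1A_3² = 50.5, A_2A_3² = 22.25.
Since A_1A_3² = 50.5 ≥ 22.25 + 9.25 = 31.5, the angle opposite A_1A_3 is not acute, so the smallest enclosing circle has A_1A_3 as diameter.
Centre = midpoint of A_1A_3 = (4.75, 5.25), r² = 50.5/4 = 12.625.
Diameter = 2r = 2√(12.625) ≈ 7.106.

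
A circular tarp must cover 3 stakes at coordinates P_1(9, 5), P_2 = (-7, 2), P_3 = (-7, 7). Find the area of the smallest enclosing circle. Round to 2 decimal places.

211.38

Side lengths²: P_1P_2² = 265, P_1P_3² = 260, P_2P_3² = 25.
Since P_1P_2² = 265 < 260 + 25 = 285, the triangle is acute, so the smallest enclosing circle is the circumcircle.
Circumcentre = (0.8125, 4.5), r² = 67.28515625.
Area = π·r² = π·67.28515625 ≈ 211.38.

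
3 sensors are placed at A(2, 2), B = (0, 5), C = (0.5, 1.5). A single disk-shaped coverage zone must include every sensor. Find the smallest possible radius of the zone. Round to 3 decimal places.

1.832

Side lengths²: AB² = 13, AC² = 2.5, BC² = 12.5.
Since AB² = 13 < 12.5 + 2.5 = 15, the triangle is acute, so the smallest enclosing circle is the circumcircle.
Circumcentre = (8/11, 73/22), r² = 1625/484.
r = √(1625/484) ≈ 1.832.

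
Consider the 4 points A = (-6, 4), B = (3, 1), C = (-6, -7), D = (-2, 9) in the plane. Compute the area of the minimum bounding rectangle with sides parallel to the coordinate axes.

144

x ranges over [-6, 3], width 9.
y ranges over [-7, 9], height 16.
Area = 9 × 16 = 144.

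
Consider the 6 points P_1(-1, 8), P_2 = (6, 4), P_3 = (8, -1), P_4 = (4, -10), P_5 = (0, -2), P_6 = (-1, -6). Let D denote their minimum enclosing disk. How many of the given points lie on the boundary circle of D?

The minimum enclosing circle of a finite set is fixed by two of the points (as a diameter) or three (as a circumcircle).
The farthest pair is P_1–P_4 with squared distance 349. The circle on this segment as diameter has centre (1.5, -1) and r² = 349/4 = 87.25.
Check P_2: distance² to centre = 45.25 ≤ 87.25, so it lies inside.
All remaining points lie in this disk, and no smaller disk contains both endpoints, so this is the minimum enclosing circle.
The points at distance exactly r from the centre are P_1, P_4 — 2 points.

2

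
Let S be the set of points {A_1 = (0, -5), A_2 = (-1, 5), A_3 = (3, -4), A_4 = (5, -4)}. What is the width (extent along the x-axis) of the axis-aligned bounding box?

max x = 5, min x = -1, so width = 6.

6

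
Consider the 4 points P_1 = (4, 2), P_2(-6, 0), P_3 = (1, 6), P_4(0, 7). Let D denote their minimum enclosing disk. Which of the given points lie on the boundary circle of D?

A smallest enclosing disk is always determined by at most three of the input points on its boundary.
The minimum enclosing circle is determined by three boundary points: P_1, P_2, P_4.
Their circumcentre is (-69/58, 113/58) with r² = 45305/1682.
The farthest remaining point P_3 is at distance² 35677/1682 ≤ 45305/1682.
The points at distance exactly r from the centre are P_1, P_2, P_4 — 3 points.

P_1, P_2, P_4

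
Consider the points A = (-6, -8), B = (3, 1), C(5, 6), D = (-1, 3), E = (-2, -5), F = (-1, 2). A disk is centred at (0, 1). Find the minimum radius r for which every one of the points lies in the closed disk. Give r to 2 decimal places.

10.82

The required radius is the distance from (0, 1) to the farthest point.
Squared distances: 117, 9, 50, 5, 40, 2.
Maximum is 117, attained at A.
r = √117 ≈ 10.82.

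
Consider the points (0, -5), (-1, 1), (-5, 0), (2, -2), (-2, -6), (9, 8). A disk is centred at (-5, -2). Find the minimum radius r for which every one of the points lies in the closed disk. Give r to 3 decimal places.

The required radius is the distance from (-5, -2) to the farthest point.
Squared distances: 34, 25, 4, 49, 25, 296.
Maximum is 296, attained at (9, 8).
r = √296 ≈ 17.205.

17.205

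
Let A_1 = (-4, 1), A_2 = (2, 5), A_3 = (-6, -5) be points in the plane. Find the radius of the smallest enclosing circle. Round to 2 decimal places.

6.40

Side lengths²: A_1A_2² = 52, A_1A_3² = 40, A_2A_3² = 164.
Since A_2A_3² = 164 ≥ 52 + 40 = 92, the angle opposite A_2A_3 is not acute, so the smallest enclosing circle has A_2A_3 as diameter.
Centre = midpoint of A_2A_3 = (-2, 0), r² = 164/4 = 41.
r = √41 ≈ 6.40.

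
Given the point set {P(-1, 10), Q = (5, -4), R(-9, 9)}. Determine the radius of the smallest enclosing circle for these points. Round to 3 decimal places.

Side lengths²: PQ² = 232, PR² = 65, QR² = 365.
Since QR² = 365 ≥ 232 + 65 = 297, the angle opposite QR is not acute, so the smallest enclosing circle has QR as diameter.
Centre = midpoint of QR = (-2, 2.5), r² = 365/4 = 91.25.
r = √(91.25) ≈ 9.552.

9.552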